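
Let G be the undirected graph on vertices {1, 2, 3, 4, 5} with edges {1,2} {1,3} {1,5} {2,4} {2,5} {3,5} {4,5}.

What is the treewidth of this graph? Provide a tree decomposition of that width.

The largest bag has 3 vertices, giving width 2; this decomposition certifies tw(G) ≤ 2. On the other hand G contains the 3-clique {1, 2, 5}. A clique must lie in a single bag of any decomposition, so no decomposition can have width below 2. Combining the bounds, tw(G) = 2.

Treewidth 2.
One such decomposition:
Bags: B1 = {1, 2, 5}  B2 = {1, 3, 5}  B3 = {2, 4, 5}
Tree: B1–B2, B1–B3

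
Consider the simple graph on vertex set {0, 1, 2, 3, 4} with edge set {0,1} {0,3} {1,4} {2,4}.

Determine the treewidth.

1

A width-1 tree decomposition is:
Bags: B1 = {2, 4}  B2 = {1, 4}  B3 = {0, 1}  B4 = {0, 3}
Tree: B1–B2, B2–B3, B3–B4
Every bag has size at most 2, so the width is 2 − 1 = 1 and tw(G) ≤ 1. Any graph with an edge has treewidth ≥ 1, and G has the edge 2–4. The upper and lower bounds meet at 1, so that is the treewidth.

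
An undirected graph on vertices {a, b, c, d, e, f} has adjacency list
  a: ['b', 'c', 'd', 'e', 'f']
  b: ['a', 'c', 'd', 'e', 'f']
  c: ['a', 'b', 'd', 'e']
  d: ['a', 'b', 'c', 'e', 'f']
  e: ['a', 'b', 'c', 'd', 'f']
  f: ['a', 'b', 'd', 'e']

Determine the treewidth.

4

A width-4 tree decomposition is:
Bags: B1 = {a, b, c, d, e}  B2 = {a, b, d, e, f}
Tree: B1–B2
Every bag has size at most 5, so the width is 5 − 1 = 4 and tw(G) ≤ 4. Conversely, {a, b, c, d, e} is a clique of size 5, and the vertices of any clique must share a bag in every tree decomposition; so some bag has ≥ 5 vertices and tw(G) ≥ 4. Hence tw(G) = 4 exactly.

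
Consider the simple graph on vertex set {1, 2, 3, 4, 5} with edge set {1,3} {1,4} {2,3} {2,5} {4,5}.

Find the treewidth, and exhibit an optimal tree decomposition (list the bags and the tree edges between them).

Each bag holds 3 vertices, so the decomposition has width 2, which upper-bounds the treewidth. For the lower bound, G contains the cycle 1–4–5–2–3–1, so G is not a forest; only forests have treewidth ≤ 1, hence tw(G) ≥ 2. Therefore the treewidth is 2.

Treewidth 2.
Bags: B1 = {1, 4, 5}  B2 = {1, 2, 5}  B3 = {1, 2, 3}
Tree: B1–B2, B2–B3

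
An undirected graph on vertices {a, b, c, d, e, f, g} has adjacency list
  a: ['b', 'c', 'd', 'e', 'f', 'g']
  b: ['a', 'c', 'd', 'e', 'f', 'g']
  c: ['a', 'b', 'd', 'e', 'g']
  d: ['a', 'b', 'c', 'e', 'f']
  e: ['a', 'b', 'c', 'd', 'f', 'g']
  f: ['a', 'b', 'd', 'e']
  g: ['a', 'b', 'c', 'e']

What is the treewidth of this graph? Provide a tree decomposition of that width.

Each bag holds 5 vertices, so the decomposition has width 4, which upper-bounds the treewidth. Conversely, {a, b, c, d, e} is a clique of size 5, and the vertices of any clique must share a bag in every tree decomposition; so some bag has ≥ 5 vertices and tw(G) ≥ 4. Combining the bounds, tw(G) = 4.

Treewidth 4.
One optimal decomposition is:
Bags: B1 = {a, b, c, e, g}  B2 = {a, b, c, d, e}  B3 = {a, b, d, e, f}
Tree: B1–B2, B2–B3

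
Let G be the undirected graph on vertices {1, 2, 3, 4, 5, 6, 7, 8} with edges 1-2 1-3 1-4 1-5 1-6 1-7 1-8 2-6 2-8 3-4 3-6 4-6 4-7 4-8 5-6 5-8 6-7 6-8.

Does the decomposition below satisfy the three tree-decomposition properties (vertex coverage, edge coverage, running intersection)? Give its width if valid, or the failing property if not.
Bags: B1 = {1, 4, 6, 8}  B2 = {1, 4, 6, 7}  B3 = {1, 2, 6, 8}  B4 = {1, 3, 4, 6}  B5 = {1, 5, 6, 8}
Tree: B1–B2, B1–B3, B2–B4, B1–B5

Yes; width 3.

Every vertex of G appears in some bag (union = {1, 2, 3, 4, 5, 6, 7, 8}); every edge is covered by a bag; and for each vertex v the set of bags containing v is connected in the bag tree. The decomposition is therefore valid. The largest bag has 4 vertices, so the width is 3.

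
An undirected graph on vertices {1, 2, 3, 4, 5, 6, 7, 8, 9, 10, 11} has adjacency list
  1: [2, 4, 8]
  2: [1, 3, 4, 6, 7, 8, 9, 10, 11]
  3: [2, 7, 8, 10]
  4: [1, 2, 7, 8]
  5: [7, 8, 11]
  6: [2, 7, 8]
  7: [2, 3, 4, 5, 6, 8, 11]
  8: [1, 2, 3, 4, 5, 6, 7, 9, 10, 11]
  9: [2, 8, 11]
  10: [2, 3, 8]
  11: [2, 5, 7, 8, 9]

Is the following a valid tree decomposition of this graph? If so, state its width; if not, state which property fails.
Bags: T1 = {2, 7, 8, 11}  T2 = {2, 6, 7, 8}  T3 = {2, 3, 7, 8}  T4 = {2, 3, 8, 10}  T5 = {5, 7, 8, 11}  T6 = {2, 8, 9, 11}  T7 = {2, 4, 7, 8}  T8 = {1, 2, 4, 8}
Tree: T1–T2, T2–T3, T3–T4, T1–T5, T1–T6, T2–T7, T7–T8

Every vertex of G appears in some bag (union = {1, 2, 3, 4, 5, 6, 7, 8, 9, 10, 11}); every edge is covered by a bag; and for each vertex v the set of bags containing v is connected in the bag tree. The decomposition is therefore valid. The largest bag has 4 vertices, so the width is 3.

Yes; width 3.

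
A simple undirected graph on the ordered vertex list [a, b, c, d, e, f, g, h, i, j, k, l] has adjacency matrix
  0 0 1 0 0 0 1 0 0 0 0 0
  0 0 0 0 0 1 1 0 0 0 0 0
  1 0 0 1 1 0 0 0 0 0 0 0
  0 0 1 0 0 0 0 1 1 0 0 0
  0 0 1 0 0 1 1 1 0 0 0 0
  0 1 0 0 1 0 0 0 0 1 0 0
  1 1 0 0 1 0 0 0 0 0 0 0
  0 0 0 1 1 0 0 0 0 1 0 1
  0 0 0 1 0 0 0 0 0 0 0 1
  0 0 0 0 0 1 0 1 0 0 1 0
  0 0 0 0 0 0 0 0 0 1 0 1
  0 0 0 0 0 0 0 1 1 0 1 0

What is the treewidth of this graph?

3

A width-3 tree decomposition is:
Bags: B1 = {a, b, f, g}  B2 = {a, e, f, g}  B3 = {a, c, e, f}  B4 = {c, e, f, j}  B5 = {c, e, h, j}  B6 = {c, d, h, j}  B7 = {d, h, j, k}  B8 = {d, h, k, l}  B9 = {d, i, k, l}
Tree: B1–B2, B2–B3, B3–B4, B4–B5, B5–B6, B6–B7, B7–B8, B8–B9
The largest bag has 4 vertices, giving width 3; this decomposition certifies tw(G) ≤ 3. For the lower bound: the 4 vertex sets {a,b,g}, {f}, {e}, {c,d,h,j} are disjoint, each induces a connected subgraph, and every pair is joined by at least one edge of G. Contracting each set to a single vertex therefore yields K_{4} as a minor, and since treewidth is minor-monotone, tw(G) ≥ tw(K_{4}) = 3. Hence tw(G) = 3 exactly.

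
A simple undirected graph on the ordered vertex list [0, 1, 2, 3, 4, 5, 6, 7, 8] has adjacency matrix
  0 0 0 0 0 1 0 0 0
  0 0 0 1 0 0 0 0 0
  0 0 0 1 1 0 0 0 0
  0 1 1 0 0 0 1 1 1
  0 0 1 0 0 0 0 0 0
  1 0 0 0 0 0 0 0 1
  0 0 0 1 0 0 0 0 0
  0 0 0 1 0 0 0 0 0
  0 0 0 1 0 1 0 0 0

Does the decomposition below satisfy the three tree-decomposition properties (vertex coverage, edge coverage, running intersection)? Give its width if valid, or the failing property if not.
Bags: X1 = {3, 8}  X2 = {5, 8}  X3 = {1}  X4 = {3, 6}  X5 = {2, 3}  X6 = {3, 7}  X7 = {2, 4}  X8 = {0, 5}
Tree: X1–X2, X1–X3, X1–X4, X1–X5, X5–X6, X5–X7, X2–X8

No — edge (3,1) lies in no bag.

A tree decomposition must satisfy three properties: every vertex lies in some bag; for every edge, both endpoints lie together in some bag; and for every vertex, the bags containing it form a connected subtree. Here edge (3,1) lies in no bag, so the decomposition is invalid.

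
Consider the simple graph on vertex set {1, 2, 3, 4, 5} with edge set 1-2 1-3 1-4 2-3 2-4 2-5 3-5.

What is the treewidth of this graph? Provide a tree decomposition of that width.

Treewidth 2.
Bags: B1 = {1, 2, 3}  B2 = {1, 2, 4}  B3 = {2, 3, 5}
Tree: B1–B2, B1–B3

The largest bag has 3 vertices, giving width 2; this decomposition certifies tw(G) ≤ 2. On the other hand G contains the 3-clique {1, 2, 3}. A clique must lie in a single bag of any decomposition, so no decomposition can have width below 2. Therefore the treewidth is 2.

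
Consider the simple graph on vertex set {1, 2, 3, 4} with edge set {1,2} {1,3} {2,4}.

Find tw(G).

A width-1 tree decomposition is:
Bags: B1 = {2, 4}  B2 = {1, 2}  B3 = {1, 3}
Tree: B1–B2, B2–B3
Every bag has size at most 2, so the width is 2 − 1 = 1 and tw(G) ≤ 1. G has an edge, so its treewidth is at least 1. Hence tw(G) = 1 exactly.

1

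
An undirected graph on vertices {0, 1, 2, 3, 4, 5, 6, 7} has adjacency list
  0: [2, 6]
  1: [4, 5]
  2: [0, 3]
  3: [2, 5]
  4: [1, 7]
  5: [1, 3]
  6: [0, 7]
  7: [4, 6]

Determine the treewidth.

2

A width-2 tree decomposition is:
Bags: B1 = {1, 4, 5}  B2 = {3, 4, 5}  B3 = {2, 3, 4}  B4 = {0, 2, 4}  B5 = {0, 4, 6}  B6 = {4, 6, 7}
Tree: B1–B2, B2–B3, B3–B4, B4–B5, B5–B6
Every bag has size at most 3, so the width is 3 − 1 = 2 and tw(G) ≤ 2. For the lower bound, G contains the cycle 4–1–5–3–2–0–6–7–4, so G is not a forest; only forests have treewidth ≤ 1, hence tw(G) ≥ 2. Hence tw(G) = 2 exactly.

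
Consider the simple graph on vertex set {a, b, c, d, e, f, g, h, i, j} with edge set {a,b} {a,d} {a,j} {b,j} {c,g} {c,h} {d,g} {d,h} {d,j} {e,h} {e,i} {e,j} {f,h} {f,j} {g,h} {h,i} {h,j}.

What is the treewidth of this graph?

A width-2 tree decomposition is:
Bags: B1 = {d, h, j}  B2 = {d, g, h}  B3 = {f, h, j}  B4 = {a, d, j}  B5 = {e, h, j}  B6 = {c, g, h}  B7 = {a, b, j}  B8 = {e, h, i}
Tree: B1–B2, B1–B3, B1–B4, B1–B5, B2–B6, B4–B7, B5–B8
The largest bag has 3 vertices, giving width 2; this decomposition certifies tw(G) ≤ 2. For the lower bound, the 3 vertices {d, g, h} are pairwise adjacent, and any tree decomposition puts a clique entirely inside one bag — forcing width ≥ 2. Therefore the treewidth is 2.

2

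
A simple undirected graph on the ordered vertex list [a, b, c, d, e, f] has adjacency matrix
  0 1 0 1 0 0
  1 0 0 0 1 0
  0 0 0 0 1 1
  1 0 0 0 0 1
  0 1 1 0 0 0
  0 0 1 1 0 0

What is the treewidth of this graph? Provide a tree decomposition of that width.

Every bag has size at most 3, so the width is 3 − 1 = 2 and tw(G) ≤ 2. For the lower bound, G contains the cycle a–b–e–c–f–d–a, so G is not a forest; only forests have treewidth ≤ 1, hence tw(G) ≥ 2. The upper and lower bounds meet at 2, so that is the treewidth.

Treewidth 2.
One optimal decomposition is:
Bags: B1 = {a, b, e}  B2 = {a, c, e}  B3 = {a, c, f}  B4 = {a, d, f}
Tree: B1–B2, B2–B3, B3–B4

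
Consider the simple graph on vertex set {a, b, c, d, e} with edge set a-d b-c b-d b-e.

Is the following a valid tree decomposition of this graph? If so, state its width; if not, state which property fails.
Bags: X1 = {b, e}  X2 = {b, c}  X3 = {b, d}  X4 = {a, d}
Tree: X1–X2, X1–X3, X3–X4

Checking the three conditions: (i) the bags cover all of {a, b, c, d, e}; (ii) for each edge, some bag contains both endpoints; (iii) the bags containing any fixed vertex form a subtree. All hold, so the decomposition is valid with width 2 − 1 = 1.

Yes; width 1.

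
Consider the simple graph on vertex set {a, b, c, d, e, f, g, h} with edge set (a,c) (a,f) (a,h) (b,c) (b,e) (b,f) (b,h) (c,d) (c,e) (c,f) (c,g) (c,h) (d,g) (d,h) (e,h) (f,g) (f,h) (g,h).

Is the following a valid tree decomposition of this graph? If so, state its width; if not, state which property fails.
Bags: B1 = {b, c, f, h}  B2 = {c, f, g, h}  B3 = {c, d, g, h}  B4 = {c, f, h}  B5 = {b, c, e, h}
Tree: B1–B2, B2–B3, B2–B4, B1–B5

A tree decomposition must satisfy three properties: every vertex lies in some bag; for every edge, both endpoints lie together in some bag; and for every vertex, the bags containing it form a connected subtree. Here vertex a appears in no bag, so the decomposition is invalid.

No — vertex a appears in no bag.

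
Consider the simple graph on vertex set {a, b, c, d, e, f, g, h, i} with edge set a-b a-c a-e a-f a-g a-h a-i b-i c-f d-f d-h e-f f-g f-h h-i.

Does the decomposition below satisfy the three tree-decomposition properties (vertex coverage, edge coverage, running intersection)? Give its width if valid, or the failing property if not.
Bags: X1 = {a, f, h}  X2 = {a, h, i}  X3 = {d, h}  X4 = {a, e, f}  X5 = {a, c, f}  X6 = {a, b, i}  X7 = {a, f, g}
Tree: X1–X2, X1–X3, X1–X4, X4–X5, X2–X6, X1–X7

A tree decomposition must satisfy three properties: every vertex lies in some bag; for every edge, both endpoints lie together in some bag; and for every vertex, the bags containing it form a connected subtree. Here edge (f,d) lies in no bag, so the decomposition is invalid.

No — edge (f,d) lies in no bag.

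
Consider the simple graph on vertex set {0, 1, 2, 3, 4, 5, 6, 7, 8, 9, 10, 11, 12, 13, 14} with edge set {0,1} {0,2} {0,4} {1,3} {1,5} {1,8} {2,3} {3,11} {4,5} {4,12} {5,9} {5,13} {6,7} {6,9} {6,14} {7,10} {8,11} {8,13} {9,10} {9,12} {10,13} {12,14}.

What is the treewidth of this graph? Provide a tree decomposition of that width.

Treewidth 3.
One optimal decomposition is:
Bags: B1 = {2, 3, 8, 11}  B2 = {1, 2, 3, 8}  B3 = {0, 1, 2, 8}  B4 = {0, 1, 8, 13}  B5 = {0, 1, 5, 13}  B6 = {0, 4, 5, 13}  B7 = {4, 5, 10, 13}  B8 = {4, 5, 9, 10}  B9 = {4, 9, 10, 12}  B10 = {7, 9, 10, 12}  B11 = {6, 7, 9, 12}  B12 = {6, 7, 12, 14}
Tree: B1–B2, B2–B3, B3–B4, B4–B5, B5–B6, B6–B7, B7–B8, B8–B9, B9–B10, B10–B11, B11–B12

The largest bag has 4 vertices, giving width 3; this decomposition certifies tw(G) ≤ 3. For the lower bound: the 4 vertex sets {2,3,11}, {8}, {1}, {0,4,5,13} are disjoint, each induces a connected subgraph, and every pair is joined by at least one edge of G. Contracting each set to a single vertex therefore yields K_{4} as a minor, and since treewidth is minor-monotone, tw(G) ≥ tw(K_{4}) = 3. The upper and lower bounds meet at 3, so that is the treewidth.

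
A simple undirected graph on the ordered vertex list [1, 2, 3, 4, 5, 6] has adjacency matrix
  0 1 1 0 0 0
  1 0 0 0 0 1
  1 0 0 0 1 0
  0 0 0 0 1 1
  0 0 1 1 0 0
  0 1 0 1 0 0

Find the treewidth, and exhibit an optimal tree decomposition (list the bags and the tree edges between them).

Every bag has size at most 3, so the width is 3 − 1 = 2 and tw(G) ≤ 2. For the lower bound, G contains the cycle 4–6–2–1–3–5–4, so G is not a forest; only forests have treewidth ≤ 1, hence tw(G) ≥ 2. Therefore the treewidth is 2.

Treewidth 2.
One such decomposition:
Bags: B1 = {2, 4, 6}  B2 = {1, 2, 4}  B3 = {1, 3, 4}  B4 = {3, 4, 5}
Tree: B1–B2, B2–B3, B3–B4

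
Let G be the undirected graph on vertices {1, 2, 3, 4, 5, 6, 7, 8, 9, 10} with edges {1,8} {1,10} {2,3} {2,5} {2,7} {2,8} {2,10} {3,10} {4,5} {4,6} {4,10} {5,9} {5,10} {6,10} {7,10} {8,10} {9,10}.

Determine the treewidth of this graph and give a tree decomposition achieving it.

Treewidth 2.
Bags: B1 = {2, 8, 10}  B2 = {2, 7, 10}  B3 = {2, 5, 10}  B4 = {5, 9, 10}  B5 = {1, 8, 10}  B6 = {2, 3, 10}  B7 = {4, 5, 10}  B8 = {4, 6, 10}
Tree: B1–B2, B1–B3, B3–B4, B1–B5, B1–B6, B4–B7, B7–B8

Every bag has size at most 3, so the width is 3 − 1 = 2 and tw(G) ≤ 2. For the lower bound, the 3 vertices {1, 8, 10} are pairwise adjacent, and any tree decomposition puts a clique entirely inside one bag — forcing width ≥ 2. The upper and lower bounds meet at 2, so that is the treewidth.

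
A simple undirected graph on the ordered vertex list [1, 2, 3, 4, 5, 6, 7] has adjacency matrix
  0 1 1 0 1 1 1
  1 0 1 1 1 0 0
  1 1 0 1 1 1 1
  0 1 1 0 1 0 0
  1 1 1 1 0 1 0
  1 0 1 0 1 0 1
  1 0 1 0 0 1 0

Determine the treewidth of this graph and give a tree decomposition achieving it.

Treewidth 3.
Bags: B1 = {1, 3, 5, 6}  B2 = {1, 2, 3, 5}  B3 = {2, 3, 4, 5}  B4 = {1, 3, 6, 7}
Tree: B1–B2, B2–B3, B1–B4

Each bag holds 4 vertices, so the decomposition has width 3, which upper-bounds the treewidth. On the other hand G contains the 4-clique {1, 2, 3, 5}. A clique must lie in a single bag of any decomposition, so no decomposition can have width below 3. Combining the bounds, tw(G) = 3.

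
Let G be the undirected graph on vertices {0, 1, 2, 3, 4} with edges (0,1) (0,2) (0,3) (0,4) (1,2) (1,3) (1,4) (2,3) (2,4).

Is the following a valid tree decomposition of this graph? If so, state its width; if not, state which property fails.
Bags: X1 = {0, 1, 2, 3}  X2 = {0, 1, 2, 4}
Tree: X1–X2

Vertex coverage: the bags together contain {0, 1, 2, 3, 4}, the full vertex set. Edge coverage: each edge of G has both endpoints in at least one bag. Running intersection: for every vertex, the bags containing it form a connected subtree. All three properties hold, so this is a valid tree decomposition of width max|bag| − 1 = 3, and hence tw(G) ≤ 3.

Yes; width 3.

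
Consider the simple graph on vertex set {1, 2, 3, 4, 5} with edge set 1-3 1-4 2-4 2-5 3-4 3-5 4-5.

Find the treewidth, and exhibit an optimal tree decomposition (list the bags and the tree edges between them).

Treewidth 2.
One optimal decomposition is:
Bags: B1 = {1, 3, 4}  B2 = {3, 4, 5}  B3 = {2, 4, 5}
Tree: B1–B2, B2–B3

The largest bag has 3 vertices, giving width 2; this decomposition certifies tw(G) ≤ 2. On the other hand G contains the 3-clique {2, 4, 5}. A clique must lie in a single bag of any decomposition, so no decomposition can have width below 2. Combining the bounds, tw(G) = 2.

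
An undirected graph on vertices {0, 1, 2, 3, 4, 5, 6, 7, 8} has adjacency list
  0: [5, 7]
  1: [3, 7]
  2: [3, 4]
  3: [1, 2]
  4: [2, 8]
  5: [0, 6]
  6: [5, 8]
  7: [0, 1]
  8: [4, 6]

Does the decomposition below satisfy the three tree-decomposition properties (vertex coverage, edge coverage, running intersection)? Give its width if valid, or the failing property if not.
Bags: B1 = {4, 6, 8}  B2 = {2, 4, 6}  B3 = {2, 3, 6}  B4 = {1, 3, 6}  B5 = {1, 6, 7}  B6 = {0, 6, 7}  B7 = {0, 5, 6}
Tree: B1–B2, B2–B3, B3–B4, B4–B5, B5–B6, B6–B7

Yes; width 2.

Vertex coverage: the bags together contain {0, 1, 2, 3, 4, 5, 6, 7, 8}, the full vertex set. Edge coverage: each edge of G has both endpoints in at least one bag. Running intersection: for every vertex, the bags containing it form a connected subtree. All three properties hold, so this is a valid tree decomposition of width max|bag| − 1 = 2, and hence tw(G) ≤ 2.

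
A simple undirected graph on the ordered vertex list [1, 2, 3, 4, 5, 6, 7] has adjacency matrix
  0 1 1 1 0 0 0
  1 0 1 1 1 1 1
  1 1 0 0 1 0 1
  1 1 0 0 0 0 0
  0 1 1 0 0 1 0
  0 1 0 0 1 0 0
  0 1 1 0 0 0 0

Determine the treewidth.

2

A width-2 tree decomposition is:
Bags: B1 = {2, 3, 5}  B2 = {2, 3, 7}  B3 = {1, 2, 3}  B4 = {2, 5, 6}  B5 = {1, 2, 4}
Tree: B1–B2, B2–B3, B1–B4, B3–B5
Every bag has size at most 3, so the width is 3 − 1 = 2 and tw(G) ≤ 2. Conversely, {1, 2, 3} is a clique of size 3, and the vertices of any clique must share a bag in every tree decomposition; so some bag has ≥ 3 vertices and tw(G) ≥ 2. Combining the bounds, tw(G) = 2.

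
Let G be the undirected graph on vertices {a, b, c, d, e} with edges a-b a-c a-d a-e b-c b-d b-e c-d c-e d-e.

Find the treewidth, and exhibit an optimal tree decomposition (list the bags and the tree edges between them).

Treewidth 4.
Bags: B1 = {a, b, c, d, e}
Tree: (single bag)

A single bag containing all 5 vertices is trivially a valid decomposition of width 4. For the lower bound, the 5 vertices {a, b, c, d, e} are pairwise adjacent, and any tree decomposition puts a clique entirely inside one bag — forcing width ≥ 4. Combining the bounds, tw(G) = 4.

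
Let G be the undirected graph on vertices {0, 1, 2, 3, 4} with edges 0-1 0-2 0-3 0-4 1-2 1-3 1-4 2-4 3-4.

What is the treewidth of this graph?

A width-3 tree decomposition is:
Bags: B1 = {0, 1, 3, 4}  B2 = {0, 1, 2, 4}
Tree: B1–B2
Every bag has size at most 4, so the width is 4 − 1 = 3 and tw(G) ≤ 3. For the lower bound, the 4 vertices {0, 1, 2, 4} are pairwise adjacent, and any tree decomposition puts a clique entirely inside one bag — forcing width ≥ 3. The upper and lower bounds meet at 3, so that is the treewidth.

3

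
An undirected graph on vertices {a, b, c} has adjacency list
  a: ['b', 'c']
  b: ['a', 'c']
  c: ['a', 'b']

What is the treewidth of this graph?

2

A width-2 tree decomposition is:
Bags: B1 = {a, b, c}
Tree: (single bag)
A single bag containing all 3 vertices is trivially a valid decomposition of width 2. Conversely, {a, b, c} is a clique of size 3, and the vertices of any clique must share a bag in every tree decomposition; so some bag has ≥ 3 vertices and tw(G) ≥ 2. Therefore the treewidth is 2.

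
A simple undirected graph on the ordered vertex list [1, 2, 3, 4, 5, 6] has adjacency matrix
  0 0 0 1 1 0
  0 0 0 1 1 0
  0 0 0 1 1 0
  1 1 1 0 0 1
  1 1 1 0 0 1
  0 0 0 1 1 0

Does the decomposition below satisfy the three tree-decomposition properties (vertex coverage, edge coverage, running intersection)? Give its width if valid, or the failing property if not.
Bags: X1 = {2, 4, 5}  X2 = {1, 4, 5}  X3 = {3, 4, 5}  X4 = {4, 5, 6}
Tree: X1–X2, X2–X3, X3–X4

Vertex coverage: the bags together contain {1, 2, 3, 4, 5, 6}, the full vertex set. Edge coverage: each edge of G has both endpoints in at least one bag. Running intersection: for every vertex, the bags containing it form a connected subtree. All three properties hold, so this is a valid tree decomposition of width max|bag| − 1 = 2, and hence tw(G) ≤ 2.

Yes; width 2.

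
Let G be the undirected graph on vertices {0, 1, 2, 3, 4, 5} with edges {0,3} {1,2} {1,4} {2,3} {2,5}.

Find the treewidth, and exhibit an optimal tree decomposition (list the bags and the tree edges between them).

Treewidth 1.
Bags: B1 = {0, 3}  B2 = {2, 3}  B3 = {1, 2}  B4 = {2, 5}  B5 = {1, 4}
Tree: B1–B2, B2–B3, B2–B4, B3–B5

Each bag holds 2 vertices, so the decomposition has width 1, which upper-bounds the treewidth. Since G has at least one edge (e.g. 3–0), it is not an edgeless graph, so tw(G) ≥ 1. The upper and lower bounds meet at 1, so that is the treewidth.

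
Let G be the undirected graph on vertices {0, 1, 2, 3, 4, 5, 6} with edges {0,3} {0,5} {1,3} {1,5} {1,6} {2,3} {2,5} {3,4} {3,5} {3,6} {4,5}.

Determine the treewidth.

A width-2 tree decomposition is:
Bags: B1 = {2, 3, 5}  B2 = {1, 3, 5}  B3 = {3, 4, 5}  B4 = {0, 3, 5}  B5 = {1, 3, 6}
Tree: B1–B2, B2–B3, B2–B4, B2–B5
Every bag has size at most 3, so the width is 3 − 1 = 2 and tw(G) ≤ 2. For the lower bound, the 3 vertices {0, 3, 5} are pairwise adjacent, and any tree decomposition puts a clique entirely inside one bag — forcing width ≥ 2. Therefore the treewidth is 2.

2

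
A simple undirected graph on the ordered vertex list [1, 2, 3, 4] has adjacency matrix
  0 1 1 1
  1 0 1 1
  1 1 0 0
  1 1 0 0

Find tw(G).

2

A width-2 tree decomposition is:
Bags: B1 = {1, 2, 3}  B2 = {1, 2, 4}
Tree: B1–B2
Each bag holds 3 vertices, so the decomposition has width 2, which upper-bounds the treewidth. Conversely, {1, 2, 3} is a clique of size 3, and the vertices of any clique must share a bag in every tree decomposition; so some bag has ≥ 3 vertices and tw(G) ≥ 2. Therefore the treewidth is 2.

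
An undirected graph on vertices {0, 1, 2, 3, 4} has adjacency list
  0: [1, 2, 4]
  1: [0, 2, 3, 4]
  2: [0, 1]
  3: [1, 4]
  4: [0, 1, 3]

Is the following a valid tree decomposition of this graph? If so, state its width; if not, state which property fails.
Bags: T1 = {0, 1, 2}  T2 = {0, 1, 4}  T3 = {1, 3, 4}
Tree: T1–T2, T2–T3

Yes; width 2.

Every vertex of G appears in some bag (union = {0, 1, 2, 3, 4}); every edge is covered by a bag; and for each vertex v the set of bags containing v is connected in the bag tree. The decomposition is therefore valid. The largest bag has 3 vertices, so the width is 2.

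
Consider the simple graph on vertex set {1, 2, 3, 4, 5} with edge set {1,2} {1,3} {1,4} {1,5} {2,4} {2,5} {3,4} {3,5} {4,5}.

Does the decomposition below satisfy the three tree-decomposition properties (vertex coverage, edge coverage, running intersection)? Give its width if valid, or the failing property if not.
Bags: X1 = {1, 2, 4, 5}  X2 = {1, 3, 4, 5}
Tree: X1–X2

Yes; width 3.

Every vertex of G appears in some bag (union = {1, 2, 3, 4, 5}); every edge is covered by a bag; and for each vertex v the set of bags containing v is connected in the bag tree. The decomposition is therefore valid. The largest bag has 4 vertices, so the width is 3.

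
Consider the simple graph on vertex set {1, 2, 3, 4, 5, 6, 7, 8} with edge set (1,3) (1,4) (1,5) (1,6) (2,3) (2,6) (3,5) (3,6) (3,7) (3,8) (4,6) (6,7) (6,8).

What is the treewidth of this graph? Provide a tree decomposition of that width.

The largest bag has 3 vertices, giving width 2; this decomposition certifies tw(G) ≤ 2. Conversely, {1, 3, 5} is a clique of size 3, and the vertices of any clique must share a bag in every tree decomposition; so some bag has ≥ 3 vertices and tw(G) ≥ 2. The upper and lower bounds meet at 2, so that is the treewidth.

Treewidth 2.
One optimal decomposition is:
Bags: B1 = {1, 3, 6}  B2 = {3, 6, 8}  B3 = {2, 3, 6}  B4 = {3, 6, 7}  B5 = {1, 3, 5}  B6 = {1, 4, 6}
Tree: B1–B2, B1–B3, B3–B4, B1–B5, B1–B6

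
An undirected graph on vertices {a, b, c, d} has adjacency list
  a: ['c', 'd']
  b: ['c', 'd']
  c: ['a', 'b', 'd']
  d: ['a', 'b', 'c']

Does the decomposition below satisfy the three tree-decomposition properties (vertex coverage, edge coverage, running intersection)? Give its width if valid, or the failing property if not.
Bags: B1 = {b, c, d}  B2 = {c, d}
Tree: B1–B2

A tree decomposition must satisfy three properties: every vertex lies in some bag; for every edge, both endpoints lie together in some bag; and for every vertex, the bags containing it form a connected subtree. Here vertex a appears in no bag, so the decomposition is invalid.

No — vertex a appears in no bag.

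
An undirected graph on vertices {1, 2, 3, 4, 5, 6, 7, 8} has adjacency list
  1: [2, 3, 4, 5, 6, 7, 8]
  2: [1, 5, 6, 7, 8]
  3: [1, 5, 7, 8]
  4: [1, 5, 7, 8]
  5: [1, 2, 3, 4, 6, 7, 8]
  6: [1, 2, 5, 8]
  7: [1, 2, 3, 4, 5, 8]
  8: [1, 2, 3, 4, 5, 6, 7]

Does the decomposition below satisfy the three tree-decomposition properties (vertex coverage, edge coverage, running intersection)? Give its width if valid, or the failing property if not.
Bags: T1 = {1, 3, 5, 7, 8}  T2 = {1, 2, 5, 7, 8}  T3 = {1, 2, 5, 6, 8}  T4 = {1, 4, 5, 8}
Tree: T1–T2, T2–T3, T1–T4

No — edge (7,4) lies in no bag.

A tree decomposition must satisfy three properties: every vertex lies in some bag; for every edge, both endpoints lie together in some bag; and for every vertex, the bags containing it form a connected subtree. Here edge (7,4) lies in no bag, so the decomposition is invalid.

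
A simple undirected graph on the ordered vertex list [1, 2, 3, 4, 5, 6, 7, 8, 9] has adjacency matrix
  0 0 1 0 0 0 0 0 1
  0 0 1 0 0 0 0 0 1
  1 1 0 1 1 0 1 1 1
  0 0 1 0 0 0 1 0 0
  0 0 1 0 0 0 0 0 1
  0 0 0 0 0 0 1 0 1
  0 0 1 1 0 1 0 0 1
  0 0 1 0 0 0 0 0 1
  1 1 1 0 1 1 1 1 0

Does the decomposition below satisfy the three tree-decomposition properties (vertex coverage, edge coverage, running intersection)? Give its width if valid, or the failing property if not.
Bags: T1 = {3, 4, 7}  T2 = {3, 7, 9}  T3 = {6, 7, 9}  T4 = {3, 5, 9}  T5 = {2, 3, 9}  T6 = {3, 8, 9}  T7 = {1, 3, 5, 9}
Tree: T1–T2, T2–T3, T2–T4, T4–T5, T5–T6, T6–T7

No — bags containing vertex 5 are not connected in the tree.

A tree decomposition must satisfy three properties: every vertex lies in some bag; for every edge, both endpoints lie together in some bag; and for every vertex, the bags containing it form a connected subtree. Here bags containing vertex 5 are not connected in the tree, so the decomposition is invalid.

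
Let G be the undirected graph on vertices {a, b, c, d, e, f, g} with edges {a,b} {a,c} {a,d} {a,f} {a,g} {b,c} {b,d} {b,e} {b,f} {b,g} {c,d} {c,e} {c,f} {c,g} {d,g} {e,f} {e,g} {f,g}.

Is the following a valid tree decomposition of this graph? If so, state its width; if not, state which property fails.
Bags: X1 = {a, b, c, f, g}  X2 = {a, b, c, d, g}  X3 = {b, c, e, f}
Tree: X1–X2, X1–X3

No — edge (g,e) lies in no bag.

A tree decomposition must satisfy three properties: every vertex lies in some bag; for every edge, both endpoints lie together in some bag; and for every vertex, the bags containing it form a connected subtree. Here edge (g,e) lies in no bag, so the decomposition is invalid.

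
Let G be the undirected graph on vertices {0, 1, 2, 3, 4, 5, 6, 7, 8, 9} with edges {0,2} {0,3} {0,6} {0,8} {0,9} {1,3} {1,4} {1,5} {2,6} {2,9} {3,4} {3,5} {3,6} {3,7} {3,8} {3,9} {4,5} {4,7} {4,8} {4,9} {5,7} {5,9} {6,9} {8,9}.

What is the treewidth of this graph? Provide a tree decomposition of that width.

Treewidth 3.
One such decomposition:
Bags: B1 = {3, 4, 5, 9}  B2 = {3, 4, 8, 9}  B3 = {3, 4, 5, 7}  B4 = {0, 3, 8, 9}  B5 = {0, 3, 6, 9}  B6 = {1, 3, 4, 5}  B7 = {0, 2, 6, 9}
Tree: B1–B2, B1–B3, B2–B4, B4–B5, B1–B6, B5–B7

The largest bag has 4 vertices, giving width 3; this decomposition certifies tw(G) ≤ 3. On the other hand G contains the 4-clique {0, 2, 6, 9}. A clique must lie in a single bag of any decomposition, so no decomposition can have width below 3. Therefore the treewidth is 3.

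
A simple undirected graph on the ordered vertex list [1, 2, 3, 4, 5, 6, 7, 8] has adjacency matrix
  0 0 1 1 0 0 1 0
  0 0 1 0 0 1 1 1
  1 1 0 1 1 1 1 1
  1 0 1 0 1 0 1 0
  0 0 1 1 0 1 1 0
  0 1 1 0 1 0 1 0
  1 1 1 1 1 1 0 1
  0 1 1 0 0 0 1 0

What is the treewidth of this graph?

3

A width-3 tree decomposition is:
Bags: B1 = {1, 3, 4, 7}  B2 = {3, 4, 5, 7}  B3 = {3, 5, 6, 7}  B4 = {2, 3, 6, 7}  B5 = {2, 3, 7, 8}
Tree: B1–B2, B2–B3, B3–B4, B4–B5
The largest bag has 4 vertices, giving width 3; this decomposition certifies tw(G) ≤ 3. For the lower bound, the 4 vertices {1, 3, 4, 7} are pairwise adjacent, and any tree decomposition puts a clique entirely inside one bag — forcing width ≥ 3. Hence tw(G) = 3 exactly.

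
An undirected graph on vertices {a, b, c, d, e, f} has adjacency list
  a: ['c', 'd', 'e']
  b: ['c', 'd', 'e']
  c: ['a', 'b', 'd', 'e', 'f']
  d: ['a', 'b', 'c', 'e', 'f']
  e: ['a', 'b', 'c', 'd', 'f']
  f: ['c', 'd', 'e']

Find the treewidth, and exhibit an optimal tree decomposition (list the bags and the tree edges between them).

Each bag holds 4 vertices, so the decomposition has width 3, which upper-bounds the treewidth. For the lower bound, the 4 vertices {a, c, d, e} are pairwise adjacent, and any tree decomposition puts a clique entirely inside one bag — forcing width ≥ 3. Therefore the treewidth is 3.

Treewidth 3.
One optimal decomposition is:
Bags: B1 = {a, c, d, e}  B2 = {b, c, d, e}  B3 = {c, d, e, f}
Tree: B1–B2, B1–B3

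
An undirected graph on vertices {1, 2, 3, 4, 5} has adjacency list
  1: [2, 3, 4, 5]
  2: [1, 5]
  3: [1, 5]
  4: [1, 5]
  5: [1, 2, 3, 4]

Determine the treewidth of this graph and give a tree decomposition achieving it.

Treewidth 2.
Bags: B1 = {1, 4, 5}  B2 = {1, 2, 5}  B3 = {1, 3, 5}
Tree: B1–B2, B2–B3

Each bag holds 3 vertices, so the decomposition has width 2, which upper-bounds the treewidth. On the other hand G contains the 3-clique {1, 2, 5}. A clique must lie in a single bag of any decomposition, so no decomposition can have width below 2. Combining the bounds, tw(G) = 2.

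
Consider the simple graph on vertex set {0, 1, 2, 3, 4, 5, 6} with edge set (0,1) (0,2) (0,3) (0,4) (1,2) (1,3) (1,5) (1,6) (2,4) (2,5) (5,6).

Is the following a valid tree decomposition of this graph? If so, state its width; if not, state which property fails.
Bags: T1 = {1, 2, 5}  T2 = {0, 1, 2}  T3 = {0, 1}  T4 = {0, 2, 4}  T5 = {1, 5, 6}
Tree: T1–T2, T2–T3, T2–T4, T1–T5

No — vertex 3 appears in no bag.

A tree decomposition must satisfy three properties: every vertex lies in some bag; for every edge, both endpoints lie together in some bag; and for every vertex, the bags containing it form a connected subtree. Here vertex 3 appears in no bag, so the decomposition is invalid.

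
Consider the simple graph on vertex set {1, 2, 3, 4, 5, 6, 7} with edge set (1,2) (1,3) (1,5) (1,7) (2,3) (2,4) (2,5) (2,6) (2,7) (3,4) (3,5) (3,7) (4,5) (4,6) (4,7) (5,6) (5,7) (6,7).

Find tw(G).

4

A width-4 tree decomposition is:
Bags: B1 = {1, 2, 3, 5, 7}  B2 = {2, 3, 4, 5, 7}  B3 = {2, 4, 5, 6, 7}
Tree: B1–B2, B2–B3
The largest bag has 5 vertices, giving width 4; this decomposition certifies tw(G) ≤ 4. On the other hand G contains the 5-clique {1, 2, 3, 5, 7}. A clique must lie in a single bag of any decomposition, so no decomposition can have width below 4. Hence tw(G) = 4 exactly.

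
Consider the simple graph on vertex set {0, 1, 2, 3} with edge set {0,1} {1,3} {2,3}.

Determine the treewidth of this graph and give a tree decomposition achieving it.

Every bag has size at most 2, so the width is 2 − 1 = 1 and tw(G) ≤ 1. G has an edge, so its treewidth is at least 1. Therefore the treewidth is 1.

Treewidth 1.
Bags: B1 = {0, 1}  B2 = {1, 3}  B3 = {2, 3}
Tree: B1–B2, B2–B3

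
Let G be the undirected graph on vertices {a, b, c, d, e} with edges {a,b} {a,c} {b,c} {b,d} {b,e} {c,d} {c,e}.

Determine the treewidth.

A width-2 tree decomposition is:
Bags: B1 = {a, b, c}  B2 = {b, c, d}  B3 = {b, c, e}
Tree: B1–B2, B1–B3
Each bag holds 3 vertices, so the decomposition has width 2, which upper-bounds the treewidth. Conversely, {b, c, d} is a clique of size 3, and the vertices of any clique must share a bag in every tree decomposition; so some bag has ≥ 3 vertices and tw(G) ≥ 2. Combining the bounds, tw(G) = 2.

2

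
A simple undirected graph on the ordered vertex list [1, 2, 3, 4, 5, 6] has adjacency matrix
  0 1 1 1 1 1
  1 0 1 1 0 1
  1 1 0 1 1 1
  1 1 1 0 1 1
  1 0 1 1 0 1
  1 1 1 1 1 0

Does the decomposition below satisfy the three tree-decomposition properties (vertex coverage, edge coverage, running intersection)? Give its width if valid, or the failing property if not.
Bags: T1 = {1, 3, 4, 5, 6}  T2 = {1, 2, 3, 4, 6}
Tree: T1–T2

Yes; width 4.

Every vertex of G appears in some bag (union = {1, 2, 3, 4, 5, 6}); every edge is covered by a bag; and for each vertex v the set of bags containing v is connected in the bag tree. The decomposition is therefore valid. The largest bag has 5 vertices, so the width is 4.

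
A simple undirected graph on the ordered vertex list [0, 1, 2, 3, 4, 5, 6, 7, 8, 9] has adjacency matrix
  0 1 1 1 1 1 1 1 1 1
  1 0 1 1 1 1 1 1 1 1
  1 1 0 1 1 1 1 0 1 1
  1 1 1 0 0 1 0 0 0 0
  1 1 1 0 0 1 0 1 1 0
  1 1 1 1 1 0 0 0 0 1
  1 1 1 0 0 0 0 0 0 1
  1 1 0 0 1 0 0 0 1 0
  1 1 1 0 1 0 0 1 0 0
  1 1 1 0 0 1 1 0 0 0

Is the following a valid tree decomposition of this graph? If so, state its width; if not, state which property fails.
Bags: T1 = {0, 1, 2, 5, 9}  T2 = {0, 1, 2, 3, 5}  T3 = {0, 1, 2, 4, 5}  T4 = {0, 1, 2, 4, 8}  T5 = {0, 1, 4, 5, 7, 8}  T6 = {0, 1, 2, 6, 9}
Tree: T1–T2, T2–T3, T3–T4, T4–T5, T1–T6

No — bags containing vertex 5 are not connected in the tree.

A tree decomposition must satisfy three properties: every vertex lies in some bag; for every edge, both endpoints lie together in some bag; and for every vertex, the bags containing it form a connected subtree. Here bags containing vertex 5 are not connected in the tree, so the decomposition is invalid.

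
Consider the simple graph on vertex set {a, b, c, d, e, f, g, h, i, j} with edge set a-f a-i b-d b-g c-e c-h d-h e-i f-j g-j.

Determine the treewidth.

A width-2 tree decomposition is:
Bags: B1 = {c, e, i}  B2 = {a, c, i}  B3 = {a, c, f}  B4 = {c, f, j}  B5 = {c, g, j}  B6 = {b, c, g}  B7 = {b, c, d}  B8 = {c, d, h}
Tree: B1–B2, B2–B3, B3–B4, B4–B5, B5–B6, B6–B7, B7–B8
Every bag has size at most 3, so the width is 3 − 1 = 2 and tw(G) ≤ 2. Since c–e–i–a–f–j–g–b–d–h–c is a cycle in G, G is not acyclic. Forests are exactly the graphs of treewidth ≤ 1, so tw(G) ≥ 2. Hence tw(G) = 2 exactly.

2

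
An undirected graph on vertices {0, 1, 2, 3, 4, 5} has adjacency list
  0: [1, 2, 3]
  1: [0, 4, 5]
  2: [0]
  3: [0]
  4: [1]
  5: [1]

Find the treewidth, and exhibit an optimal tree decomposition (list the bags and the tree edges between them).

Each bag holds 2 vertices, so the decomposition has width 1, which upper-bounds the treewidth. Since G has at least one edge (e.g. 0–2), it is not an edgeless graph, so tw(G) ≥ 1. Combining the bounds, tw(G) = 1.

Treewidth 1.
One such decomposition:
Bags: B1 = {0, 2}  B2 = {0, 1}  B3 = {1, 5}  B4 = {1, 4}  B5 = {0, 3}
Tree: B1–B2, B2–B3, B2–B4, B2–B5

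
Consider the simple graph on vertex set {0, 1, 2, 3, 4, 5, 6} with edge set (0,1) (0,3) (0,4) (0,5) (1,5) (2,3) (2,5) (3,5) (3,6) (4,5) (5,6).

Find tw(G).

2

A width-2 tree decomposition is:
Bags: B1 = {0, 1, 5}  B2 = {0, 3, 5}  B3 = {2, 3, 5}  B4 = {0, 4, 5}  B5 = {3, 5, 6}
Tree: B1–B2, B2–B3, B1–B4, B2–B5
The largest bag has 3 vertices, giving width 2; this decomposition certifies tw(G) ≤ 2. On the other hand G contains the 3-clique {0, 1, 5}. A clique must lie in a single bag of any decomposition, so no decomposition can have width below 2. Therefore the treewidth is 2.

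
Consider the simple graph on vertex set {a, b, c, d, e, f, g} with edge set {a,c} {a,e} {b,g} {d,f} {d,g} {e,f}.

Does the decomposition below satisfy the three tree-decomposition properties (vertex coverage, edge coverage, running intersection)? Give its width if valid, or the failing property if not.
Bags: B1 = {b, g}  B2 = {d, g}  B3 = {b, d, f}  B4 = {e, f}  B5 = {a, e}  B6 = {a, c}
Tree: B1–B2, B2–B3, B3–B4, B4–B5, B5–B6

A tree decomposition must satisfy three properties: every vertex lies in some bag; for every edge, both endpoints lie together in some bag; and for every vertex, the bags containing it form a connected subtree. Here bags containing vertex b are not connected in the tree, so the decomposition is invalid.

No — bags containing vertex b are not connected in the tree.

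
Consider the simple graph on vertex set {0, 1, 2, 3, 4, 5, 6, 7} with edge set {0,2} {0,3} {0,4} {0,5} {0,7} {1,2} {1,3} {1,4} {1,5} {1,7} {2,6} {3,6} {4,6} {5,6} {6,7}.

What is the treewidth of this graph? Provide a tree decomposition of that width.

Treewidth 3.
Bags: B1 = {0, 1, 2, 6}  B2 = {0, 1, 4, 6}  B3 = {0, 1, 5, 6}  B4 = {0, 1, 6, 7}  B5 = {0, 1, 3, 6}
Tree: B1–B2, B2–B3, B3–B4, B4–B5

Each bag holds 4 vertices, so the decomposition has width 3, which upper-bounds the treewidth. For the lower bound: the 4 vertex sets {2,6}, {1,4}, {0}, {5} are disjoint, each induces a connected subgraph, and every pair is joined by at least one edge of G. Contracting each set to a single vertex therefore yields K_{4} as a minor, and since treewidth is minor-monotone, tw(G) ≥ tw(K_{4}) = 3. Therefore the treewidth is 3.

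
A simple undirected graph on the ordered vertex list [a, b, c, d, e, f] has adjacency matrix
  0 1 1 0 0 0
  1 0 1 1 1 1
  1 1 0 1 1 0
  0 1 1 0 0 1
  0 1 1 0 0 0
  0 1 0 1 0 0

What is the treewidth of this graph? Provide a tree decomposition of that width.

The largest bag has 3 vertices, giving width 2; this decomposition certifies tw(G) ≤ 2. For the lower bound, the 3 vertices {b, c, d} are pairwise adjacent, and any tree decomposition puts a clique entirely inside one bag — forcing width ≥ 2. Hence tw(G) = 2 exactly.

Treewidth 2.
One such decomposition:
Bags: B1 = {b, c, e}  B2 = {b, c, d}  B3 = {b, d, f}  B4 = {a, b, c}
Tree: B1–B2, B2–B3, B2–B4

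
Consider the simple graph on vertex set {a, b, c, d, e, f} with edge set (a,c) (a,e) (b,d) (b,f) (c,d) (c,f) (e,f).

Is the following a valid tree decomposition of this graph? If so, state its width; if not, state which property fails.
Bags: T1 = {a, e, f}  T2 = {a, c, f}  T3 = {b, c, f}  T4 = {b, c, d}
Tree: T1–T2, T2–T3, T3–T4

Yes; width 2.

Checking the three conditions: (i) the bags cover all of {a, b, c, d, e, f}; (ii) for each edge, some bag contains both endpoints; (iii) the bags containing any fixed vertex form a subtree. All hold, so the decomposition is valid with width 3 − 1 = 2.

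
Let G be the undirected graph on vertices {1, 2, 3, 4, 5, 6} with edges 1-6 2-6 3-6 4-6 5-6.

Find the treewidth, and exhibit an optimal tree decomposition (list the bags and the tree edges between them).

Treewidth 1.
One such decomposition:
Bags: B1 = {1, 6}  B2 = {5, 6}  B3 = {2, 6}  B4 = {3, 6}  B5 = {4, 6}
Tree: B1–B2, B2–B3, B2–B4, B1–B5

Every bag has size at most 2, so the width is 2 − 1 = 1 and tw(G) ≤ 1. Any graph with an edge has treewidth ≥ 1, and G has the edge 1–6. The upper and lower bounds meet at 1, so that is the treewidth.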